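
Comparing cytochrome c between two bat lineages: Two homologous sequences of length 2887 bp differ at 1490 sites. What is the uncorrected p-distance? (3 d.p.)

p = 1490/2887 = 0.516106… ≈ 0.516 (to 3 d.p.).

0.516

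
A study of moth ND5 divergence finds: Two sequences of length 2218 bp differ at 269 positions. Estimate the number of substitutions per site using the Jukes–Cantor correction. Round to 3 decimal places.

p = 269/2218 ≈ 0.12128.
d = −(3/4) ln(1 − 4p/3) = −0.75 ln(1 − 0.161707) = −0.75 ln(0.838293)
  = −0.75 × (-0.176388) = 0.132291 substitutions/site.

0.132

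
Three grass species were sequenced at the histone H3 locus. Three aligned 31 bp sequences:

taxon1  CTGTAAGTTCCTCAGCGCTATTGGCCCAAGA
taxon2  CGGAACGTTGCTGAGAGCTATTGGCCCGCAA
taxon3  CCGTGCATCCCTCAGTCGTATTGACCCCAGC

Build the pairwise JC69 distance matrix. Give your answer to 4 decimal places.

d(taxon1,taxon2) = 0.3672, d(taxon1,taxon3) = 0.4806, d(taxon2,taxon3) = 0.7771

taxon1–taxon2: 9/31 sites differ → p ≈ 0.290323, d = −0.75 ln(1 − 0.387097) = 0.367161 ≈ 0.3672.
taxon1–taxon3: 11/31 sites differ → p ≈ 0.354839, d = −0.75 ln(1 − 0.473119) = 0.480585 ≈ 0.4806.
taxon2–taxon3: 15/31 sites differ → p ≈ 0.483871, d = −0.75 ln(1 − 0.645161) = 0.777068 ≈ 0.7771.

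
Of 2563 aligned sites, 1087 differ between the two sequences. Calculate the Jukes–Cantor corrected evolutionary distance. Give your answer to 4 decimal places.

0.6251

p = 1087/2563 ≈ 0.424112.
d = −(3/4) ln(1 − 4p/3) = −0.75 ln(1 − 0.565483) = −0.75 ln(0.434517)
  = −0.75 × (-0.833520) = 0.625140 substitutions/site.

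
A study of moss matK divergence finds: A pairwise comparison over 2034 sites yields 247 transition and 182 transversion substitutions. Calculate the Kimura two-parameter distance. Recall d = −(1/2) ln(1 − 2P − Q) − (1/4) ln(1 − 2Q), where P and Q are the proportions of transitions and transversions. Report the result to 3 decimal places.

P = 247/2034 ≈ 0.121436 and Q = 182/2034 ≈ 0.089479.
Under the Kimura two-parameter model, d = −½ ln(1 − 2P − Q) − ¼ ln(1 − 2Q).
1 − 2P − Q = 0.667649, giving −½ ln(0.667649) = 0.201996.
1 − 2Q = 0.821042, giving −¼ ln(0.821042) = 0.049295.
d = 0.201996 + 0.049295 = 0.251291.

0.251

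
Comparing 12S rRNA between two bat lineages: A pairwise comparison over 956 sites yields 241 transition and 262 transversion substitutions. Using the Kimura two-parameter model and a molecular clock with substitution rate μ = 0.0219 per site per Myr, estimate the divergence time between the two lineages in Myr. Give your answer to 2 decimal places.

21.73

P = 241/956 ≈ 0.252092 and Q = 262/956 ≈ 0.274059.
Under the Kimura two-parameter model, d = −½ ln(1 − 2P − Q) − ¼ ln(1 − 2Q).
1 − 2P − Q = 0.221757, giving −½ ln(0.221757) = 0.753087.
1 − 2Q = 0.451882, giving −¼ ln(0.451882) = 0.198584.
d = 0.753087 + 0.198584 = 0.951671.
Under a molecular clock d = 2μt, so t = d/(2μ) = 0.951671 / (2 × 0.0219) = 21.73 Myr.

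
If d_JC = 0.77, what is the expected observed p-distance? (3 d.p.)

0.481

p = (3/4)(1 − e^(−4d/3)) = 0.75 × (1 − e^(-1.026667)) = 0.75 × (1 − 0.358199) = 0.481351.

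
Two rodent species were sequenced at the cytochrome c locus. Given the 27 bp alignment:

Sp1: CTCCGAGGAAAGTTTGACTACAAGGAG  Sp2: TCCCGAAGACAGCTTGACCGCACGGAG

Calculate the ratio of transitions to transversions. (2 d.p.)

Transitions are A↔G and C↔T; transversions are all other mismatches.
Transitions: 6. Transversions: 2.
R = 6/2 = 3.00.

3.00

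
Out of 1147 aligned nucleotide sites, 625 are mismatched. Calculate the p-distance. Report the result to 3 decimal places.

p = 625/1147 = 0.544899… ≈ 0.545 (to 3 d.p.).

0.545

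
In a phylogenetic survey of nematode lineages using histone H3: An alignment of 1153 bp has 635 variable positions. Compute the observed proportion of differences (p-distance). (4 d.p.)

p = 635/1153 = 0.550737… ≈ 0.5507 (to 4 d.p.).

0.5507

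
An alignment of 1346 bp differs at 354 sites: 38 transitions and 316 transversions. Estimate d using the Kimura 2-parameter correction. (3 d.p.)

0.331

P = 38/1346 ≈ 0.028232 and Q = 316/1346 ≈ 0.23477.
Under the Kimura two-parameter model, d = −½ ln(1 − 2P − Q) − ¼ ln(1 − 2Q).
1 − 2P − Q = 0.708766, giving −½ ln(0.708766) = 0.172115.
1 − 2Q = 0.53046, giving −¼ ln(0.53046) = 0.158503.
d = 0.172115 + 0.158503 = 0.330618.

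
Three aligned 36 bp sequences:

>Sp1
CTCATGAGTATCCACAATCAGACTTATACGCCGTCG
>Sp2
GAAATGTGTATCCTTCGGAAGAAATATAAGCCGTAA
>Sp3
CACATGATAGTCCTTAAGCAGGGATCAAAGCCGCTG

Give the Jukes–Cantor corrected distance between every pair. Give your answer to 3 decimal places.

Sp1–Sp2: 15/36 sites differ → p ≈ 0.416667, d = −0.75 ln(1 − 0.555556) = 0.608198 ≈ 0.608.
Sp1–Sp3: 15/36 sites differ → p ≈ 0.416667, d = −0.75 ln(1 − 0.555556) = 0.608198 ≈ 0.608.
Sp2–Sp3: 16/36 sites differ → p ≈ 0.444444, d = −0.75 ln(1 − 0.592592) = 0.673455 ≈ 0.673.

d(Sp1,Sp2) = 0.608, d(Sp1,Sp3) = 0.608, d(Sp2,Sp3) = 0.673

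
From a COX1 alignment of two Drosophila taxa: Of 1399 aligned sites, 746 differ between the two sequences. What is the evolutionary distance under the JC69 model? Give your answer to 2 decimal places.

0.93

p = 746/1399 ≈ 0.533238.
d = −(3/4) ln(1 − 4p/3) = −0.75 ln(1 − 0.710984) = −0.75 ln(0.289016)
  = −0.75 × (-1.241273) = 0.930955 substitutions/site.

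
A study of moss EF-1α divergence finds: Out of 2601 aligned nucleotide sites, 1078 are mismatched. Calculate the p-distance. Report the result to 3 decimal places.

0.414

p = 1078/2601 = 0.414455… ≈ 0.414 (to 3 d.p.).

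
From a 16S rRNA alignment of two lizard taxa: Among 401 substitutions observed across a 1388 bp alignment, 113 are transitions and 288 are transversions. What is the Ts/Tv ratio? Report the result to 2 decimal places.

R = 113/288 = 0.392361… ≈ 0.39 (to 2 d.p.).

0.39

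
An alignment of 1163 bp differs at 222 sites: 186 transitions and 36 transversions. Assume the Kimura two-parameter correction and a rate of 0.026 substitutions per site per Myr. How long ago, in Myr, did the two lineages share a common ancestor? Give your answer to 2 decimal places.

P = 186/1163 ≈ 0.159931 and Q = 36/1163 ≈ 0.030954.
Under the Kimura two-parameter model, d = −½ ln(1 − 2P − Q) − ¼ ln(1 − 2Q).
1 − 2P − Q = 0.649184, giving −½ ln(0.649184) = 0.216020.
1 − 2Q = 0.938092, giving −¼ ln(0.938092) = 0.015977.
d = 0.216020 + 0.015977 = 0.231997.
Under a molecular clock d = 2μt, so t = d/(2μ) = 0.231997 / (2 × 0.026) = 4.46 Myr.

4.46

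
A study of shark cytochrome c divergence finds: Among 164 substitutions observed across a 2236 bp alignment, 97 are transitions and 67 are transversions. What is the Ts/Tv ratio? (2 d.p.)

1.45

R = 97/67 = 1.447761… ≈ 1.45 (to 2 d.p.).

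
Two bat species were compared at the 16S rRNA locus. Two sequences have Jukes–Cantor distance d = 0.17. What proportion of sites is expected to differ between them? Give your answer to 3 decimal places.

p = (3/4)(1 − e^(−4d/3)) = 0.75 × (1 − e^(-0.226667)) = 0.75 × (1 − 0.797186) = 0.152111.

0.152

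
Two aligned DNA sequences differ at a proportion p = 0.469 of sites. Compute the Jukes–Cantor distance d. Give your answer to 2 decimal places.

d = −(3/4) ln(1 − 4p/3) = −0.75 ln(1 − 0.625333) = −0.75 ln(0.374667)
  = −0.75 × (-0.981718) = 0.736289 substitutions/site.

0.74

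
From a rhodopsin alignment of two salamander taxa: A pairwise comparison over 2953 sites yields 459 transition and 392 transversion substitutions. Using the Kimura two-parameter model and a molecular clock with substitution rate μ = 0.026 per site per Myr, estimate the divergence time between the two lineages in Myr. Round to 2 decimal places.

7.12

P = 459/2953 ≈ 0.155435 and Q = 392/2953 ≈ 0.132746.
Under the Kimura two-parameter model, d = −½ ln(1 − 2P − Q) − ¼ ln(1 − 2Q).
1 − 2P − Q = 0.556384, giving −½ ln(0.556384) = 0.293148.
1 − 2Q = 0.734508, giving −¼ ln(0.734508) = 0.077139.
d = 0.293148 + 0.077139 = 0.370287.
Under a molecular clock d = 2μt, so t = d/(2μ) = 0.370287 / (2 × 0.026) = 7.12 Myr.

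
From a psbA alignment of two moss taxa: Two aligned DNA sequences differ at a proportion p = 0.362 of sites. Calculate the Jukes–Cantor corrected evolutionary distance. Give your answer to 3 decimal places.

d = −(3/4) ln(1 − 4p/3) = −0.75 ln(1 − 0.482667) = −0.75 ln(0.517333)
  = −0.75 × (-0.659069) = 0.494302 substitutions/site.

0.494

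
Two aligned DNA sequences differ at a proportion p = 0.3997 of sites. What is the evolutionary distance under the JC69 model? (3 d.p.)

0.571

d = −(3/4) ln(1 − 4p/3) = −0.75 ln(1 − 0.532933) = −0.75 ln(0.467067)
  = −0.75 × (-0.761283) = 0.570962 substitutions/site.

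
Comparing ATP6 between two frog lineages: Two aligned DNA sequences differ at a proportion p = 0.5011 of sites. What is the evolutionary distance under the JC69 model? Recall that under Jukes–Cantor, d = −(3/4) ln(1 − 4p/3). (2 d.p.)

d = −(3/4) ln(1 − 4p/3) = −0.75 ln(1 − 0.668133) = −0.75 ln(0.331867)
  = −0.75 × (-1.103021) = 0.827266 substitutions/site.

0.83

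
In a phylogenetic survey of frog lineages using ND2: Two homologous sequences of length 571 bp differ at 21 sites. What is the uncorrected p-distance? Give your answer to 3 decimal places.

p = 21/571 = 0.036777… ≈ 0.037 (to 3 d.p.).

0.037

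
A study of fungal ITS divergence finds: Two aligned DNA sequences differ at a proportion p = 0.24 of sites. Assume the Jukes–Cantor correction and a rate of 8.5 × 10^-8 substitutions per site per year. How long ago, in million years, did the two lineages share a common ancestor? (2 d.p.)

1.70

d = −(3/4) ln(1 − 4p/3) = −0.75 ln(1 − 0.32) = −0.75 ln(0.68)
  = −0.75 × (-0.385662) = 0.289247 substitutions/site.
Under a molecular clock d = 2μt, so t = d/(2μ) = 0.289247 / (2 × 8.5 × 10^-8) = 1.70 million years.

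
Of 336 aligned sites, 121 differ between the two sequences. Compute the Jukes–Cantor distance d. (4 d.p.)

0.4907

p = 121/336 ≈ 0.360119.
d = −(3/4) ln(1 − 4p/3) = −0.75 ln(1 − 0.480159) = −0.75 ln(0.519841)
  = −0.75 × (-0.654232) = 0.490674 substitutions/site.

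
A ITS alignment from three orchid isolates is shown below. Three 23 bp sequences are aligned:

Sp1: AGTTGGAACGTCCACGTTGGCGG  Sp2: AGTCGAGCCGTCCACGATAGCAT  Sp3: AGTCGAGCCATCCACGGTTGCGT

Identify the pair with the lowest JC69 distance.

Sp2 and Sp3

Sp1–Sp2: 8/23 differ, p = 0.348, d = 0.467.
Sp1–Sp3: 8/23 differ, p = 0.348, d = 0.467.
Sp2–Sp3: 4/23 differ, p = 0.174, d = 0.198.
The smallest distance is between Sp2 and Sp3.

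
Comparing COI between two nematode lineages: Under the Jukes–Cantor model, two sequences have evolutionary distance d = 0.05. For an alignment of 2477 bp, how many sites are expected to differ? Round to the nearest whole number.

120

Invert JC69: p = (3/4)(1 − e^(−4d/3)) = 0.75 × (1 − e^(-0.066667)) = 0.75 × (1 − 0.935507) = 0.048370.
Expected differing sites = pL ≈ 0.048370 × 2477 = 119.81249 ≈ 120.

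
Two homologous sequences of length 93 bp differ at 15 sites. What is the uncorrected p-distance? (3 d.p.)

p = 15/93 = 0.161290… ≈ 0.161 (to 3 d.p.).

0.161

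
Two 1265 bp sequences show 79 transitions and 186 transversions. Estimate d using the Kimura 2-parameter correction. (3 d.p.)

0.246

P = 79/1265 ≈ 0.062451 and Q = 186/1265 ≈ 0.147036.
Under the Kimura two-parameter model, d = −½ ln(1 − 2P − Q) − ¼ ln(1 − 2Q).
1 − 2P − Q = 0.728062, giving −½ ln(0.728062) = 0.158685.
1 − 2Q = 0.705928, giving −¼ ln(0.705928) = 0.087061.
d = 0.158685 + 0.087061 = 0.245746.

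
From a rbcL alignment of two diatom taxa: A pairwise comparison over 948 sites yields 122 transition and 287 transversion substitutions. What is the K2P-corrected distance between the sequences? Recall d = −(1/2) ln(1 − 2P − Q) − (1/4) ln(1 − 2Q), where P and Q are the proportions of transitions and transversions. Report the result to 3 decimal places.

0.643

P = 122/948 ≈ 0.128692 and Q = 287/948 ≈ 0.302743.
Under the Kimura two-parameter model, d = −½ ln(1 − 2P − Q) − ¼ ln(1 − 2Q).
1 − 2P − Q = 0.439873, giving −½ ln(0.439873) = 0.410635.
1 − 2Q = 0.394514, giving −¼ ln(0.394514) = 0.232525.
d = 0.410635 + 0.232525 = 0.643160.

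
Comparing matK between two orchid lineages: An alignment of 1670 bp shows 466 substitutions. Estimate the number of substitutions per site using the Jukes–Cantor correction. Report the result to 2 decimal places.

p = 466/1670 ≈ 0.279042.
d = −(3/4) ln(1 − 4p/3) = −0.75 ln(1 − 0.372056) = −0.75 ln(0.627944)
  = −0.75 × (-0.465304) = 0.348978 substitutions/site.

0.35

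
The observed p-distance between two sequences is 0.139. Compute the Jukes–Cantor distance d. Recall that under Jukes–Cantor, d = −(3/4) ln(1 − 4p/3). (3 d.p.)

d = −(3/4) ln(1 − 4p/3) = −0.75 ln(1 − 0.185333) = −0.75 ln(0.814667)
  = −0.75 × (-0.204976) = 0.153732 substitutions/site.

0.154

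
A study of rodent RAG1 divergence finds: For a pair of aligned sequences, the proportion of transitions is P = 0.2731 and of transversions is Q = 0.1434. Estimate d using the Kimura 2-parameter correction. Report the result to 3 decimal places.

Under the Kimura two-parameter model, d = −½ ln(1 − 2P − Q) − ¼ ln(1 − 2Q).
1 − 2P − Q = 0.3104, giving −½ ln(0.3104) = 0.584947.
1 − 2Q = 0.7132, giving −¼ ln(0.7132) = 0.084498.
d = 0.584947 + 0.084498 = 0.669445.

0.669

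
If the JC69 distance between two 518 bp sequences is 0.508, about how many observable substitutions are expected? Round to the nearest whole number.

191

Invert JC69: p = (3/4)(1 − e^(−4d/3)) = 0.75 × (1 − e^(-0.677333)) = 0.75 × (1 − 0.507970) = 0.369023.
Expected differing sites = pL ≈ 0.369023 × 518 = 191.153914 ≈ 191.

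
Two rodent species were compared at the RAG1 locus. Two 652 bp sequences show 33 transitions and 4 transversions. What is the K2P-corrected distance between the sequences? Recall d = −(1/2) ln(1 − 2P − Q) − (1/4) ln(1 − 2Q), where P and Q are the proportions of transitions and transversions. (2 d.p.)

P = 33/652 ≈ 0.050613 and Q = 4/652 ≈ 0.006135.
Under the Kimura two-parameter model, d = −½ ln(1 − 2P − Q) − ¼ ln(1 − 2Q).
1 − 2P − Q = 0.892639, giving −½ ln(0.892639) = 0.056787.
1 − 2Q = 0.98773, giving −¼ ln(0.98773) = 0.003086.
d = 0.056787 + 0.003086 = 0.059873.

0.06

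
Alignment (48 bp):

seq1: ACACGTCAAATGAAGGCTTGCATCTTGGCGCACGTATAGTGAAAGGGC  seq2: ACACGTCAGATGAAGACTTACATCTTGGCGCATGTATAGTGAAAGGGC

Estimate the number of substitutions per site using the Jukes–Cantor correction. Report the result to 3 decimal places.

The sequences differ at 4 of 48 sites (9, 16, 20, 33), so p = 4/48 ≈ 0.083333.
d = −(3/4) ln(1 − 4p/3) = −0.75 ln(1 − 0.111111) = −0.75 ln(0.888889)
  = −0.75 × (-0.117783) = 0.088337 substitutions/site.

0.088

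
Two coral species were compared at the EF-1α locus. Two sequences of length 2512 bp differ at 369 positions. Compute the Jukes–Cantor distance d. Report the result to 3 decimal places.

0.163

p = 369/2512 ≈ 0.146895.
d = −(3/4) ln(1 − 4p/3) = −0.75 ln(1 − 0.19586) = −0.75 ln(0.80414)
  = −0.75 × (-0.217982) = 0.163487 substitutions/site.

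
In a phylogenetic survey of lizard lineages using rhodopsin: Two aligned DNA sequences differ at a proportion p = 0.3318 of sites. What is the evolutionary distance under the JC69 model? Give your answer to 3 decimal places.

0.438

d = −(3/4) ln(1 − 4p/3) = −0.75 ln(1 − 0.4424) = −0.75 ln(0.5576)
  = −0.75 × (-0.584113) = 0.438085 substitutions/site.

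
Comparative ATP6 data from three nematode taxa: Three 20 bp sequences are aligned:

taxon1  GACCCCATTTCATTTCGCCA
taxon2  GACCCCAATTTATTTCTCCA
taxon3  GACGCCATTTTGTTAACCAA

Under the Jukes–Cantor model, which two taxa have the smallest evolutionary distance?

taxon1 and taxon2

taxon1–taxon2: 3/20 differ, p = 0.150, d = 0.167.
taxon1–taxon3: 7/20 differ, p = 0.350, d = 0.471.
taxon2–taxon3: 7/20 differ, p = 0.350, d = 0.471.
The smallest distance is between taxon1 and taxon2.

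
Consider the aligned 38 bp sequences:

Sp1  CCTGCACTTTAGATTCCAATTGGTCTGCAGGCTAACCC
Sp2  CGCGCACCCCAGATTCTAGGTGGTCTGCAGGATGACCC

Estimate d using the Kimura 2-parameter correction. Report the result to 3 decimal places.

0.339

Of 38 sites, 7 differences are transitions and 3 are transversions, so P = 7/38 ≈ 0.184211 and Q = 3/38 ≈ 0.078947.
Under the Kimura two-parameter model, d = −½ ln(1 − 2P − Q) − ¼ ln(1 − 2Q).
1 − 2P − Q = 0.552631, giving −½ ln(0.552631) = 0.296532.
1 − 2Q = 0.842106, giving −¼ ln(0.842106) = 0.042962.
d = 0.296532 + 0.042962 = 0.339494.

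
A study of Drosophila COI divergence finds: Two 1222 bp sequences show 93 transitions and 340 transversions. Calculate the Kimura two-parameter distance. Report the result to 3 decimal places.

0.485

P = 93/1222 ≈ 0.076105 and Q = 340/1222 ≈ 0.278232.
Under the Kimura two-parameter model, d = −½ ln(1 − 2P − Q) − ¼ ln(1 − 2Q).
1 − 2P − Q = 0.569558, giving −½ ln(0.569558) = 0.281447.
1 − 2Q = 0.443536, giving −¼ ln(0.443536) = 0.203244.
d = 0.281447 + 0.203244 = 0.484691.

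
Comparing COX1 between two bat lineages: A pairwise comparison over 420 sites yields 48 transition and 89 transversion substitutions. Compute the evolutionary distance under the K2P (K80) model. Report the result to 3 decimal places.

0.428

P = 48/420 ≈ 0.114286 and Q = 89/420 ≈ 0.211905.
Under the Kimura two-parameter model, d = −½ ln(1 − 2P − Q) − ¼ ln(1 − 2Q).
1 − 2P − Q = 0.559523, giving −½ ln(0.559523) = 0.290335.
1 − 2Q = 0.57619, giving −¼ ln(0.57619) = 0.137829.
d = 0.290335 + 0.137829 = 0.428164.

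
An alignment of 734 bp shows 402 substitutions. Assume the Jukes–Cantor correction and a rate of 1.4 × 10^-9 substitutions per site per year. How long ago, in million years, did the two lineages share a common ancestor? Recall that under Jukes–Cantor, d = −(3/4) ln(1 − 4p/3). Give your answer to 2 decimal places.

p = 402/734 ≈ 0.547684.
d = −(3/4) ln(1 − 4p/3) = −0.75 ln(1 − 0.730245) = −0.75 ln(0.269755)
  = −0.75 × (-1.310241) = 0.982681 substitutions/site.
Under a molecular clock d = 2μt, so t = d/(2μ) = 0.982681 / (2 × 1.4 × 10^-9) = 350.96 million years.

350.96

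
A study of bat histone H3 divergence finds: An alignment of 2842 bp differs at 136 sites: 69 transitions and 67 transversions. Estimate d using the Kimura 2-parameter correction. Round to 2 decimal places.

0.05

P = 69/2842 ≈ 0.024279 and Q = 67/2842 ≈ 0.023575.
Under the Kimura two-parameter model, d = −½ ln(1 − 2P − Q) − ¼ ln(1 − 2Q).
1 − 2P − Q = 0.927867, giving −½ ln(0.927867) = 0.037433.
1 − 2Q = 0.95285, giving −¼ ln(0.95285) = 0.012074.
d = 0.037433 + 0.012074 = 0.049507.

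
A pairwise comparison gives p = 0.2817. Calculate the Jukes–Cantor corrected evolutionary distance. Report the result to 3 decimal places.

d = −(3/4) ln(1 − 4p/3) = −0.75 ln(1 − 0.3756) = −0.75 ln(0.6244)
  = −0.75 × (-0.470964) = 0.353223 substitutions/site.

0.353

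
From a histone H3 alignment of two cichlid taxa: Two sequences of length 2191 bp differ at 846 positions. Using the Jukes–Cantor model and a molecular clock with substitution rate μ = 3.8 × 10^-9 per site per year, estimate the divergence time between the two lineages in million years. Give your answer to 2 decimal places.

71.37

p = 846/2191 ≈ 0.386125.
d = −(3/4) ln(1 − 4p/3) = −0.75 ln(1 − 0.514833) = −0.75 ln(0.485167)
  = −0.75 × (-0.723262) = 0.542447 substitutions/site.
Under a molecular clock d = 2μt, so t = d/(2μ) = 0.542447 / (2 × 3.8 × 10^-9) = 71.37 million years.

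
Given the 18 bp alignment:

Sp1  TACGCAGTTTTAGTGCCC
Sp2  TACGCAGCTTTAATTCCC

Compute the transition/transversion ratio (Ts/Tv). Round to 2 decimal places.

Transitions are A↔G and C↔T; transversions are all other mismatches.
Transitions: 2. Transversions: 1.
R = 2/1 = 2.00.

2.00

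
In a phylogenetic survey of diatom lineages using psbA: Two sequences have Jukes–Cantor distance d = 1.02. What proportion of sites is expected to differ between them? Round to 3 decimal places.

p = (3/4)(1 − e^(−4d/3)) = 0.75 × (1 − e^(-1.36)) = 0.75 × (1 − 0.256661) = 0.557504.

0.558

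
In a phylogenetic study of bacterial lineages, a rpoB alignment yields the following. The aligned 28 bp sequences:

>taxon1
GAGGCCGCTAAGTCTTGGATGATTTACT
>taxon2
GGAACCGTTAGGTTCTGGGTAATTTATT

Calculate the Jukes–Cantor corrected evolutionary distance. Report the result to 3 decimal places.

0.485

The sequences differ at 10 of 28 sites (2, 3, 4, 8, 11, 14, 15, 19, 21, 27), so p = 10/28 ≈ 0.357143.
d = −(3/4) ln(1 − 4p/3) = −0.75 ln(1 − 0.476191) = −0.75 ln(0.523809)
  = −0.75 × (-0.646628) = 0.484971 substitutions/site.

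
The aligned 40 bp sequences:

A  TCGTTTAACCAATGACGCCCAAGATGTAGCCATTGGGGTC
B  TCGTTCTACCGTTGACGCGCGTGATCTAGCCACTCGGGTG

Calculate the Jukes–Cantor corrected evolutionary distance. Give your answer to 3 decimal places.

The sequences differ at 11 of 40 sites, so p = 11/40 = 0.275.
d = −(3/4) ln(1 − 4p/3) = −0.75 ln(1 − 0.366667) = −0.75 ln(0.633333)
  = −0.75 × (-0.456759) = 0.342569 substitutions/site.

0.343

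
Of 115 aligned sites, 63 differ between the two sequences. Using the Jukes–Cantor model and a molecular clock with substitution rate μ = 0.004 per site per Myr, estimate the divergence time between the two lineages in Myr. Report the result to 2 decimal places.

p = 63/115 ≈ 0.547826.
d = −(3/4) ln(1 − 4p/3) = −0.75 ln(1 − 0.730435) = −0.75 ln(0.269565)
  = −0.75 × (-1.310946) = 0.983210 substitutions/site.
Under a molecular clock d = 2μt, so t = d/(2μ) = 0.983210 / (2 × 0.004) = 122.90 Myr.

122.90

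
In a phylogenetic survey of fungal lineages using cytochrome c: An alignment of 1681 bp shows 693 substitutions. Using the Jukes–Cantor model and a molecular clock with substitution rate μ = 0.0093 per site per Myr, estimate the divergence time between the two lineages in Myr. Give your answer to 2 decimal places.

p = 693/1681 ≈ 0.412255.
d = −(3/4) ln(1 − 4p/3) = −0.75 ln(1 − 0.549673) = −0.75 ln(0.450327)
  = −0.75 × (-0.797781) = 0.598336 substitutions/site.
Under a molecular clock d = 2μt, so t = d/(2μ) = 0.598336 / (2 × 0.0093) = 32.17 Myr.

32.17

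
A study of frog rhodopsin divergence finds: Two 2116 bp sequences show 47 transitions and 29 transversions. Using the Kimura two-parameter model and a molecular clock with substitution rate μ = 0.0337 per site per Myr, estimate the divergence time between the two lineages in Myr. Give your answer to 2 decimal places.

0.55

P = 47/2116 ≈ 0.022212 and Q = 29/2116 ≈ 0.013705.
Under the Kimura two-parameter model, d = −½ ln(1 − 2P − Q) − ¼ ln(1 − 2Q).
1 − 2P − Q = 0.941871, giving −½ ln(0.941871) = 0.029943.
1 − 2Q = 0.97259, giving −¼ ln(0.97259) = 0.006948.
d = 0.029943 + 0.006948 = 0.036891.
Under a molecular clock d = 2μt, so t = d/(2μ) = 0.036891 / (2 × 0.0337) = 0.55 Myr.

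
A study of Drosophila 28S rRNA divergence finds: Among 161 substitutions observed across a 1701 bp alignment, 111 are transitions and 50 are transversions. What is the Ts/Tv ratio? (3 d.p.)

2.220

R = 111/50 = 2.220.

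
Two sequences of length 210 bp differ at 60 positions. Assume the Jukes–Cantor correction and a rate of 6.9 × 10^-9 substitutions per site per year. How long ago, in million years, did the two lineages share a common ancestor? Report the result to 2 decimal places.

26.06

p = 60/210 ≈ 0.285714.
d = −(3/4) ln(1 − 4p/3) = −0.75 ln(1 − 0.380952) = −0.75 ln(0.619048)
  = −0.75 × (-0.479572) = 0.359679 substitutions/site.
Under a molecular clock d = 2μt, so t = d/(2μ) = 0.359679 / (2 × 6.9 × 10^-9) = 26.06 million years.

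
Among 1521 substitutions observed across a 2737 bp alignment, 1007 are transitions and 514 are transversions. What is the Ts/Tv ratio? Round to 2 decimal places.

R = 1007/514 = 1.959143… ≈ 1.96 (to 2 d.p.).

1.96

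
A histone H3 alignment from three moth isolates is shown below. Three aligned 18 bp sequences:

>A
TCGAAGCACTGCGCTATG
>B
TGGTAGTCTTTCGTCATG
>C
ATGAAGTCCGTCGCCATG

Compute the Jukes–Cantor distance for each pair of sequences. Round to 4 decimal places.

A–B: 8/18 sites differ → p ≈ 0.444444, d = −0.75 ln(1 − 0.592592) = 0.673455 ≈ 0.6735.
A–C: 7/18 sites differ → p ≈ 0.388889, d = −0.75 ln(1 − 0.518519) = 0.548166 ≈ 0.5482.
B–C: 6/18 sites differ → p ≈ 0.333333, d = −0.75 ln(1 − 0.444444) = 0.440839 ≈ 0.4408.

d(A,B) = 0.6735, d(A,C) = 0.5482, d(B,C) = 0.4408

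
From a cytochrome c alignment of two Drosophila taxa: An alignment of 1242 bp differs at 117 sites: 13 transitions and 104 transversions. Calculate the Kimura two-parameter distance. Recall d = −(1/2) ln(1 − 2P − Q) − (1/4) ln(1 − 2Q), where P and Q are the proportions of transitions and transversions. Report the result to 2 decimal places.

P = 13/1242 ≈ 0.010467 and Q = 104/1242 ≈ 0.083736.
Under the Kimura two-parameter model, d = −½ ln(1 − 2P − Q) − ¼ ln(1 − 2Q).
1 − 2P − Q = 0.89533, giving −½ ln(0.89533) = 0.055281.
1 − 2Q = 0.832528, giving −¼ ln(0.832528) = 0.045822.
d = 0.055281 + 0.045822 = 0.101103.

0.10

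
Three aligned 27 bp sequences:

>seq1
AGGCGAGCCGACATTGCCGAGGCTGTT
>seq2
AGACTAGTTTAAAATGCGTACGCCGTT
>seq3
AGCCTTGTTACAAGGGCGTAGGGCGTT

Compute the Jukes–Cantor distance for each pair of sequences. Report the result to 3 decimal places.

seq1–seq2: 11/27 sites differ → p ≈ 0.407407, d = −0.75 ln(1 − 0.543209) = 0.587647 ≈ 0.588.
seq1–seq3: 14/27 sites differ → p ≈ 0.518519, d = −0.75 ln(1 − 0.691359) = 0.881682 ≈ 0.882.
seq2–seq3: 8/27 sites differ → p ≈ 0.296296, d = −0.75 ln(1 − 0.395061) = 0.376971 ≈ 0.377.

d(seq1,seq2) = 0.588, d(seq1,seq3) = 0.882, d(seq2,seq3) = 0.377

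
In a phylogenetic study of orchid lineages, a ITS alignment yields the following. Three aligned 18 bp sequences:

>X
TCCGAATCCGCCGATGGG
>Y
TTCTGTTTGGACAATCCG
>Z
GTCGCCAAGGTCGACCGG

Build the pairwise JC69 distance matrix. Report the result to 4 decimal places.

d(X,Y) = 1.0124, d(X,Z) = 1.0124, d(Y,Z) = 1.0124

X–Y: 10/18 sites differ → p ≈ 0.555556, d = −0.75 ln(1 − 0.740741) = 1.012446 ≈ 1.0124.
X–Z: 10/18 sites differ → p ≈ 0.555556, d = −0.75 ln(1 − 0.740741) = 1.012446 ≈ 1.0124.
Y–Z: 10/18 sites differ → p ≈ 0.555556, d = −0.75 ln(1 − 0.740741) = 1.012446 ≈ 1.0124.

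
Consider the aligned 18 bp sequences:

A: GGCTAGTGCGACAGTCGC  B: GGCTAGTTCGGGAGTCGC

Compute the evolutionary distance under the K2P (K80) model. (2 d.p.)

0.19

Of 18 sites, 1 differences are transitions and 2 are transversions, so P = 1/18 ≈ 0.055556 and Q = 2/18 ≈ 0.111111.
Under the Kimura two-parameter model, d = −½ ln(1 − 2P − Q) − ¼ ln(1 − 2Q).
1 − 2P − Q = 0.777777, giving −½ ln(0.777777) = 0.125658.
1 − 2Q = 0.777778, giving −¼ ln(0.777778) = 0.062829.
d = 0.125658 + 0.062829 = 0.188487.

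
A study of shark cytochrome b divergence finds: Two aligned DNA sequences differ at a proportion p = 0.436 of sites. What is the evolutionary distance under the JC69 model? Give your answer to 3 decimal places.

0.653

d = −(3/4) ln(1 − 4p/3) = −0.75 ln(1 − 0.581333) = −0.75 ln(0.418667)
  = −0.75 × (-0.870679) = 0.653009 substitutions/site.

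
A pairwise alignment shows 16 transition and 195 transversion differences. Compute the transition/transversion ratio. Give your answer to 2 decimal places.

0.08

R = 16/195 = 0.082051… ≈ 0.08 (to 2 d.p.).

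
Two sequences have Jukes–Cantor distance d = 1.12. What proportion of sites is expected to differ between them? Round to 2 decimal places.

0.58

p = (3/4)(1 − e^(−4d/3)) = 0.75 × (1 − e^(-1.493333)) = 0.75 × (1 − 0.224623) = 0.581533.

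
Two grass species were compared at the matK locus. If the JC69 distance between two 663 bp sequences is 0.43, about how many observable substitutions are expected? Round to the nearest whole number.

217

Invert JC69: p = (3/4)(1 − e^(−4d/3)) = 0.75 × (1 − e^(-0.573333)) = 0.75 × (1 − 0.563644) = 0.327267.
Expected differing sites = pL ≈ 0.327267 × 663 = 216.978021 ≈ 217.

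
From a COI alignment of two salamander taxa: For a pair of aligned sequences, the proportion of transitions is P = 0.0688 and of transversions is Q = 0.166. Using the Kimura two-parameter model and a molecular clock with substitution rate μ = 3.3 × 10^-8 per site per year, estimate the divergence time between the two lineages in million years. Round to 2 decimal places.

4.27

Under the Kimura two-parameter model, d = −½ ln(1 − 2P − Q) − ¼ ln(1 − 2Q).
1 − 2P − Q = 0.6964, giving −½ ln(0.6964) = 0.180916.
1 − 2Q = 0.668, giving −¼ ln(0.668) = 0.100867.
d = 0.180916 + 0.100867 = 0.281783.
Under a molecular clock d = 2μt, so t = d/(2μ) = 0.281783 / (2 × 3.3 × 10^-8) = 4.27 million years.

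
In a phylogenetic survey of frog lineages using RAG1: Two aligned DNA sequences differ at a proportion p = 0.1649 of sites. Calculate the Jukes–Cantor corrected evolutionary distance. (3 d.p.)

0.186

d = −(3/4) ln(1 − 4p/3) = −0.75 ln(1 − 0.219867) = −0.75 ln(0.780133)
  = −0.75 × (-0.248291) = 0.186218 substitutions/site.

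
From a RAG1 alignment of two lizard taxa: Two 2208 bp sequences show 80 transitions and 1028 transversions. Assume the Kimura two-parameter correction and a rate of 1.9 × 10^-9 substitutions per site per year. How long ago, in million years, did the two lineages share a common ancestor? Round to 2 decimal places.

277.67

P = 80/2208 ≈ 0.036232 and Q = 1028/2208 ≈ 0.46558.
Under the Kimura two-parameter model, d = −½ ln(1 − 2P − Q) − ¼ ln(1 − 2Q).
1 − 2P − Q = 0.461956, giving −½ ln(0.461956) = 0.386143.
1 − 2Q = 0.06884, giving −¼ ln(0.06884) = 0.668993.
d = 0.386143 + 0.668993 = 1.055136.
Under a molecular clock d = 2μt, so t = d/(2μ) = 1.055136 / (2 × 1.9 × 10^-9) = 277.67 million years.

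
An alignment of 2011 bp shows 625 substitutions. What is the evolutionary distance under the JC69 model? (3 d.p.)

0.401

p = 625/2011 ≈ 0.310791.
d = −(3/4) ln(1 − 4p/3) = −0.75 ln(1 − 0.414388) = −0.75 ln(0.585612)
  = −0.75 × (-0.535098) = 0.401324 substitutions/site.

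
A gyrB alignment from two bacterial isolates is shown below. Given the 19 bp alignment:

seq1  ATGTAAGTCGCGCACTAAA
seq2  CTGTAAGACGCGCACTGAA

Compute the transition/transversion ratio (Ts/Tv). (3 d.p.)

0.500

Transitions are A↔G and C↔T; transversions are all other mismatches.
Transitions: 1. Transversions: 2.
R = 1/2 = 0.500.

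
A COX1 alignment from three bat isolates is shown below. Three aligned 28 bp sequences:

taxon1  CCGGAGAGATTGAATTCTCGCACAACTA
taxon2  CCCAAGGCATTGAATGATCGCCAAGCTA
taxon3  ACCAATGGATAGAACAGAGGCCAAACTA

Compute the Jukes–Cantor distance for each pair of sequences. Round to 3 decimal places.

d(taxon1,taxon2) = 0.420, d(taxon1,taxon3) = 0.724, d(taxon2,taxon3) = 0.485

taxon1–taxon2: 9/28 sites differ → p ≈ 0.321429, d = −0.75 ln(1 − 0.428572) = 0.419713 ≈ 0.420.
taxon1–taxon3: 13/28 sites differ → p ≈ 0.464286, d = −0.75 ln(1 − 0.619048) = 0.723811 ≈ 0.724.
taxon2–taxon3: 10/28 sites differ → p ≈ 0.357143, d = −0.75 ln(1 − 0.476191) = 0.484971 ≈ 0.485.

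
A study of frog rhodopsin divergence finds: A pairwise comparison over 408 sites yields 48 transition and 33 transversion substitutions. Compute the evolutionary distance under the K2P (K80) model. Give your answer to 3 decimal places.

P = 48/408 ≈ 0.117647 and Q = 33/408 ≈ 0.080882.
Under the Kimura two-parameter model, d = −½ ln(1 − 2P − Q) − ¼ ln(1 − 2Q).
1 − 2P − Q = 0.683824, giving −½ ln(0.683824) = 0.190027.
1 − 2Q = 0.838236, giving −¼ ln(0.838236) = 0.044114.
d = 0.190027 + 0.044114 = 0.234141.

0.234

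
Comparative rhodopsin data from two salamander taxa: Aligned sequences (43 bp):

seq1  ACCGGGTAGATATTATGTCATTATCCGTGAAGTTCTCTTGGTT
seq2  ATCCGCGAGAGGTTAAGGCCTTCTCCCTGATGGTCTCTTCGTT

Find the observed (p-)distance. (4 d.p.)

The sequences differ at 14 of 43 positions.
p = 14/43 = 0.325581… ≈ 0.3256 (to 4 d.p.).

0.3256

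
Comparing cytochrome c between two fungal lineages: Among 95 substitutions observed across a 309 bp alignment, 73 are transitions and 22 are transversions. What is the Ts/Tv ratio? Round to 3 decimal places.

3.318

R = 73/22 = 3.318181… ≈ 3.318 (to 3 d.p.).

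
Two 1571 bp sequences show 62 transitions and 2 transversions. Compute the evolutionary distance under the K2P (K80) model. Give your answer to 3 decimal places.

P = 62/1571 ≈ 0.039465 and Q = 2/1571 ≈ 0.001273.
Under the Kimura two-parameter model, d = −½ ln(1 − 2P − Q) − ¼ ln(1 − 2Q).
1 − 2P − Q = 0.919797, giving −½ ln(0.919797) = 0.041801.
1 − 2Q = 0.997454, giving −¼ ln(0.997454) = 0.000637.
d = 0.041801 + 0.000637 = 0.042438.

0.042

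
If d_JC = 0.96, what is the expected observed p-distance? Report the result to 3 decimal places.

p = (3/4)(1 − e^(−4d/3)) = 0.75 × (1 − e^(-1.28)) = 0.75 × (1 − 0.278037) = 0.541472.

0.541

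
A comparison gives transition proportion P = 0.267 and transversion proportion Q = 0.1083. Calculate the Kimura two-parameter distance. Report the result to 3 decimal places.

Under the Kimura two-parameter model, d = −½ ln(1 − 2P − Q) − ¼ ln(1 − 2Q).
1 − 2P − Q = 0.3577, giving −½ ln(0.3577) = 0.514030.
1 − 2Q = 0.7834, giving −¼ ln(0.7834) = 0.061028.
d = 0.514030 + 0.061028 = 0.575058.

0.575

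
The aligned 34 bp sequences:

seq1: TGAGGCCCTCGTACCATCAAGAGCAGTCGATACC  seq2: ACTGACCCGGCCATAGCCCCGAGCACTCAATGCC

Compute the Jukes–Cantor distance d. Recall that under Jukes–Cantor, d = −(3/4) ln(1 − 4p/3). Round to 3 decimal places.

0.824

The sequences differ at 17 of 34 sites, so p = 17/34 = 0.5.
d = −(3/4) ln(1 − 4p/3) = −0.75 ln(1 − 0.666667) = −0.75 ln(0.333333)
  = −0.75 × (-1.098613) = 0.823960 substitutions/site.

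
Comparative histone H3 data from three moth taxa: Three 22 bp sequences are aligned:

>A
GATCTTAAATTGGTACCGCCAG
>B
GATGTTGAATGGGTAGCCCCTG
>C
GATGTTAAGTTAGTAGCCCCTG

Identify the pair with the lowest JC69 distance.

A–B: 6/22 differ, p = 0.273, d = 0.339.
A–C: 6/22 differ, p = 0.273, d = 0.339.
B–C: 4/22 differ, p = 0.182, d = 0.208.
The smallest distance is between B and C.

B and C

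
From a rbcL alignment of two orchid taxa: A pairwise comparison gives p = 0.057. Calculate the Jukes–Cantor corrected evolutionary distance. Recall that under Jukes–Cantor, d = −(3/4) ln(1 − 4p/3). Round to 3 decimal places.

d = −(3/4) ln(1 − 4p/3) = −0.75 ln(1 − 0.076) = −0.75 ln(0.924)
  = −0.75 × (-0.079043) = 0.059282 substitutions/site.

0.059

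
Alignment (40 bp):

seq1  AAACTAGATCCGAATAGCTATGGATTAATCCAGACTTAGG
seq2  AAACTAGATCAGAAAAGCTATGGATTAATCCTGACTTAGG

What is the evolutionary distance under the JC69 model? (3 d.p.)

0.079

The sequences differ at 3 of 40 sites (11, 15, 32), so p = 3/40 = 0.075.
d = −(3/4) ln(1 − 4p/3) = −0.75 ln(1 − 0.1) = −0.75 ln(0.9)
  = −0.75 × (-0.105361) = 0.079021 substitutions/site.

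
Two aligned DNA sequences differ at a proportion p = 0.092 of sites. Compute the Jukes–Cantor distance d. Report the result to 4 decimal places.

0.0982

d = −(3/4) ln(1 − 4p/3) = −0.75 ln(1 − 0.122667) = −0.75 ln(0.877333)
  = −0.75 × (-0.130869) = 0.098152 substitutions/site.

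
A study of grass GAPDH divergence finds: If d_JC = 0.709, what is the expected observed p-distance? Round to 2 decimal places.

p = (3/4)(1 − e^(−4d/3)) = 0.75 × (1 − e^(-0.945333)) = 0.75 × (1 − 0.388550) = 0.458588.

0.46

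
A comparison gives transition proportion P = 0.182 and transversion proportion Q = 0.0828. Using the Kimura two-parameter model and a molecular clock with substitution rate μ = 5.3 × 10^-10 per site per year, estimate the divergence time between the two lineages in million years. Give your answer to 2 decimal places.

Under the Kimura two-parameter model, d = −½ ln(1 − 2P − Q) − ¼ ln(1 − 2Q).
1 − 2P − Q = 0.5532, giving −½ ln(0.5532) = 0.296018.
1 − 2Q = 0.8344, giving −¼ ln(0.8344) = 0.045261.
d = 0.296018 + 0.045261 = 0.341279.
Under a molecular clock d = 2μt, so t = d/(2μ) = 0.341279 / (2 × 5.3 × 10^-10) = 321.96 million years.

321.96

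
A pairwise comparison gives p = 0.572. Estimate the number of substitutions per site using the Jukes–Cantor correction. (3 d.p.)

d = −(3/4) ln(1 − 4p/3) = −0.75 ln(1 − 0.762667) = −0.75 ln(0.237333)
  = −0.75 × (-1.438291) = 1.078718 substitutions/site.

1.079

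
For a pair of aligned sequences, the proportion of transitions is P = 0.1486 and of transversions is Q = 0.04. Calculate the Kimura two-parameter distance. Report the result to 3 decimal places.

Under the Kimura two-parameter model, d = −½ ln(1 − 2P − Q) − ¼ ln(1 − 2Q).
1 − 2P − Q = 0.6628, giving −½ ln(0.6628) = 0.205641.
1 − 2Q = 0.92, giving −¼ ln(0.92) = 0.020845.
d = 0.205641 + 0.020845 = 0.226486.

0.226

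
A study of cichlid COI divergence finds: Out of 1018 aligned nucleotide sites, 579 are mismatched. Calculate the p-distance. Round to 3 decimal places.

p = 579/1018 = 0.568762… ≈ 0.569 (to 3 d.p.).

0.569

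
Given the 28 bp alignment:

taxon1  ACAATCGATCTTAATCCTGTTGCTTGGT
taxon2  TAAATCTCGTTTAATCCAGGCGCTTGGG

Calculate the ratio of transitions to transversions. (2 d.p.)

Transitions are A↔G and C↔T; transversions are all other mismatches.
Transitions: 2. Transversions: 8.
R = 2/8 = 0.25.

0.25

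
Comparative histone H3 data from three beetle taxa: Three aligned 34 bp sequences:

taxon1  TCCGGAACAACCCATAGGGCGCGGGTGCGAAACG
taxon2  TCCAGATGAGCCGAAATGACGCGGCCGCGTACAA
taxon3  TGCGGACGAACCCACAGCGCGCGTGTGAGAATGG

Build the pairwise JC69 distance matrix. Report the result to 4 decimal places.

d(taxon1,taxon2) = 0.5972, d(taxon1,taxon3) = 0.3265, d(taxon2,taxon3) = 0.8240

taxon1–taxon2: 14/34 sites differ → p ≈ 0.411765, d = −0.75 ln(1 − 0.54902) = 0.597249 ≈ 0.5972.
taxon1–taxon3: 9/34 sites differ → p ≈ 0.264706, d = −0.75 ln(1 − 0.352941) = 0.326488 ≈ 0.3265.
taxon2–taxon3: 17/34 sites differ → p = 0.5, d = −0.75 ln(1 − 0.666667) = 0.823960 ≈ 0.8240.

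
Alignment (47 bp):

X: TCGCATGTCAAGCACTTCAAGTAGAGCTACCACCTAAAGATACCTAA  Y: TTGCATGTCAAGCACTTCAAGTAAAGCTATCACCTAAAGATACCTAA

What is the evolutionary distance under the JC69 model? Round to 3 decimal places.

The sequences differ at 3 of 47 sites (2, 24, 30), so p = 3/47 ≈ 0.06383.
d = −(3/4) ln(1 − 4p/3) = −0.75 ln(1 − 0.085107) = −0.75 ln(0.914893)
  = −0.75 × (-0.088948) = 0.066711 substitutions/site.

0.067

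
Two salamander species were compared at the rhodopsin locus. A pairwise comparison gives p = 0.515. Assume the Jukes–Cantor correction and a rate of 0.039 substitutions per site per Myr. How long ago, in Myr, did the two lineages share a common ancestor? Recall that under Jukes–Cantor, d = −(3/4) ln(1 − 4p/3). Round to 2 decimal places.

d = −(3/4) ln(1 − 4p/3) = −0.75 ln(1 − 0.686667) = −0.75 ln(0.313333)
  = −0.75 × (-1.160489) = 0.870367 substitutions/site.
Under a molecular clock d = 2μt, so t = d/(2μ) = 0.870367 / (2 × 0.039) = 11.16 Myr.

11.16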